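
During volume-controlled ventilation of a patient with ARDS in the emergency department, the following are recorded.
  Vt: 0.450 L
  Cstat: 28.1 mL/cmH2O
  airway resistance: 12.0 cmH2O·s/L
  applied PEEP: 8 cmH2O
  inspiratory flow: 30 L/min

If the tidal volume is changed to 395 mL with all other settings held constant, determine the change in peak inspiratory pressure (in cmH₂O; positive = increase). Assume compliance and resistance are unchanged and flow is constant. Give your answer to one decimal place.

-2.0

PIP = Vt/C + R·V̇ + PEEP (constant-flow equation of motion).
Only the elastic term changes: ΔPIP = ΔVt / C = (395 − 450) / 28.1 = -1.957 cmH2O.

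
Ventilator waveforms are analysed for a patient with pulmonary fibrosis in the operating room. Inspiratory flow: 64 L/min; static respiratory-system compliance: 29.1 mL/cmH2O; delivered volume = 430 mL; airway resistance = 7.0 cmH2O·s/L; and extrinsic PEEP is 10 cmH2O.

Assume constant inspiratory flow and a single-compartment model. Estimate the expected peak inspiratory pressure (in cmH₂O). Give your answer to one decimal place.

Flow: 64 L/min ÷ 60 = 1.0667 L/s.
Equation of motion (constant flow): PIP = Vt/C + R·V̇ + PEEP.
PIP = 430/29.1 + 7.0×1.0667 + 10 = 14.777 + 7.467 + 10 = 32.244 cmH2O.

32.2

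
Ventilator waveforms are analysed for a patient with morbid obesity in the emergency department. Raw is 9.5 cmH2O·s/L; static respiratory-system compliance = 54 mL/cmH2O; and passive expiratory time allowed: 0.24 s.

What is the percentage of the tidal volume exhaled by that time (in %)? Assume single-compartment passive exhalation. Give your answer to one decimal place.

τ = R × C = 9.5 × 54 mL/cmH2O = 9.5 × 0.054 L/cmH2O = 0.513 s.
Passive exhalation: V(t)/V₀ = e^(−t/τ) = e^(−0.24/0.513) = 0.6264.
Fraction exhaled = 1 − 0.6264 = 0.3736 → 37.36%.

37.4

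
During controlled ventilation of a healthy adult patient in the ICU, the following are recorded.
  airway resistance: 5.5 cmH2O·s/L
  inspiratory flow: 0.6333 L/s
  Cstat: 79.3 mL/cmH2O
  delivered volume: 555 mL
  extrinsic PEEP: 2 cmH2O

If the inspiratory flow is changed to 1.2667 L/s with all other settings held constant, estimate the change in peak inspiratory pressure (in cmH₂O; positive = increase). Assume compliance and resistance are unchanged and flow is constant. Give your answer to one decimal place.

3.5

PIP = Vt/C + R·V̇ + PEEP (constant-flow equation of motion).
Only the resistive term changes: ΔPIP = R × ΔV̇ = 5.5 × (1.2667 − 0.6333) = 5.5 × 0.6334 = 3.484 cmH2O.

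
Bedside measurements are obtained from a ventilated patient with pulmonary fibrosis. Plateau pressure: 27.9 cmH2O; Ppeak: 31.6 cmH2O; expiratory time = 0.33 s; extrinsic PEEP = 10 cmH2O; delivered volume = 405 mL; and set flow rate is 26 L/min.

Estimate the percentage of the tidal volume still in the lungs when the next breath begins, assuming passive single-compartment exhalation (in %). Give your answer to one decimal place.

18.1

Flow: 26 L/min ÷ 60 = 0.4333 L/s.
R = (PIP − Pplat)/V̇ = (31.6 − 27.9) / 0.4333 = 3.7/0.4333 = 8.539 cmH2O·s/L.
C = Vt/(Pplat − PEEP) = 405.0 / (27.9 − 10) = 405.0/17.9 = 22.626 mL/cmH2O.
τ = R × C = 8.539 × 0.02263 L/cmH2O = 0.1932 s.
Fraction remaining at end-expiration = e^(−Te/τ) = e^(−0.33/0.1932) = 0.1812 → 18.12%.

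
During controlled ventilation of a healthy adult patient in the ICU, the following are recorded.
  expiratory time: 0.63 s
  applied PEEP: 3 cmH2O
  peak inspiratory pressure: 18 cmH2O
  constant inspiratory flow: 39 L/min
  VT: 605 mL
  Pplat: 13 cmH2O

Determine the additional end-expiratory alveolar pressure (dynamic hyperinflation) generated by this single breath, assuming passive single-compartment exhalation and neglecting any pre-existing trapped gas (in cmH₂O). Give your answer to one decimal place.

2.6

Flow: 39 L/min ÷ 60 = 0.65 L/s.
R = (PIP − Pplat)/V̇ = (18 − 13) / 0.65 = 5.0/0.65 = 7.692 cmH2O·s/L.
C = Vt/(Pplat − PEEP) = 605.0 / (13 − 3) = 605.0/10.0 = 60.5 mL/cmH2O.
τ = R × C = 7.692 × 0.0605 L/cmH2O = 0.4654 s.
Fraction remaining = e^(−Te/τ) = e^(−0.63/0.4654) = 0.2583; trapped volume = 605.0 × 0.2583 = 156.27 mL.
Additional alveolar pressure from trapping ≈ V_trapped / C = 156.27 / 60.5 = 2.583 cmH2O.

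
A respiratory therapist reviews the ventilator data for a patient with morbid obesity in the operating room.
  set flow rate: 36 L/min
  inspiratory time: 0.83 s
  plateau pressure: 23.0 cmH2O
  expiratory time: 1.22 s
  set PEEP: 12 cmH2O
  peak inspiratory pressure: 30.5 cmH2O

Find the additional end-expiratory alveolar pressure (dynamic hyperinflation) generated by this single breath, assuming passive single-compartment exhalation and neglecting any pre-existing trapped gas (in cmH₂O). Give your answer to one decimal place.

1.3

Flow: 36 L/min ÷ 60 = 0.6 L/s.
Vt = flow × Ti = 0.6 L/s × 0.83 s × 1000 mL/L = 498.0 mL.
R = (PIP − Pplat)/V̇ = (30.5 − 23.0) / 0.6 = 7.5/0.6 = 12.5 cmH2O·s/L.
C = Vt/(Pplat − PEEP) = 498.0 / (23.0 − 12) = 498.0/11.0 = 45.273 mL/cmH2O.
τ = R × C = 12.5 × 0.04527 L/cmH2O = 0.5659 s.
Fraction remaining = e^(−Te/τ) = e^(−1.22/0.5659) = 0.1158; trapped volume = 498.0 × 0.1158 = 57.668 mL.
Additional alveolar pressure from trapping ≈ V_trapped / C = 57.668 / 45.273 = 1.274 cmH2O.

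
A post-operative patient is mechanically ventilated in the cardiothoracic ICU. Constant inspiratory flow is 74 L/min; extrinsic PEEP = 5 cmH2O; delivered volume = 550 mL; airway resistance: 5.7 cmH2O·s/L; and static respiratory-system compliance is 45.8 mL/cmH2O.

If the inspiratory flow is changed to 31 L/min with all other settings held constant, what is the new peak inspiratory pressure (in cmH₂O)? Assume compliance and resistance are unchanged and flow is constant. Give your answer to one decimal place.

20.0

Flow: 74 L/min ÷ 60 = 1.2333 L/s.
New flow: 31 L/min ÷ 60 = 0.5167 L/s.
PIP = Vt/C + R·V̇ + PEEP (constant-flow equation of motion).
Only the resistive term changes: ΔPIP = R × ΔV̇ = 5.7 × (0.5167 − 1.2333) = 5.7 × -0.7166 = -4.085 cmH2O.
Original PIP = 550/45.8 + 5.7×1.2333 + 5 = 24.039 cmH2O; new PIP = 24.039 + (-4.085) = 19.954 cmH2O.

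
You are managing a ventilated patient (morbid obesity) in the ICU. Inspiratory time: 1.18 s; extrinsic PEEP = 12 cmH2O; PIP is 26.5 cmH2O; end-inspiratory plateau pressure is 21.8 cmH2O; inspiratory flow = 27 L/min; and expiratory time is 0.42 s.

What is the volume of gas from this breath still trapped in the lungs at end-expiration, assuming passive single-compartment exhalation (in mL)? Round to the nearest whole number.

253

Flow: 27 L/min ÷ 60 = 0.45 L/s.
Vt = flow × Ti = 0.45 L/s × 1.18 s × 1000 mL/L = 531.0 mL.
R = (PIP − Pplat)/V̇ = (26.5 − 21.8) / 0.45 = 4.7/0.45 = 10.444 cmH2O·s/L.
C = Vt/(Pplat − PEEP) = 531.0 / (21.8 − 12) = 531.0/9.8 = 54.184 mL/cmH2O.
τ = R × C = 10.444 × 0.05418 L/cmH2O = 0.5659 s.
Fraction remaining = e^(−Te/τ) = e^(−0.42/0.5659) = 0.4761.
Trapped volume = 531.0 × 0.4761 = 252.81 mL.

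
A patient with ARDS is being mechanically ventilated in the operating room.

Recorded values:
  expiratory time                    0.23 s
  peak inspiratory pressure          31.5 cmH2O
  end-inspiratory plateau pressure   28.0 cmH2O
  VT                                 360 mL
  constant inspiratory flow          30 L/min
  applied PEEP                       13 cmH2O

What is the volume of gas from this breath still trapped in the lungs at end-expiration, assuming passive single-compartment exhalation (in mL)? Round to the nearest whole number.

Flow: 30 L/min ÷ 60 = 0.5 L/s.
R = (PIP − Pplat)/V̇ = (31.5 − 28.0) / 0.5 = 3.5/0.5 = 7.0 cmH2O·s/L.
C = Vt/(Pplat − PEEP) = 360.0 / (28.0 − 13) = 360.0/15.0 = 24.0 mL/cmH2O.
τ = R × C = 7.0 × 0.024 L/cmH2O = 0.168 s.
Fraction remaining = e^(−Te/τ) = e^(−0.23/0.168) = 0.2543.
Trapped volume = 360.0 × 0.2543 = 91.548 mL.

92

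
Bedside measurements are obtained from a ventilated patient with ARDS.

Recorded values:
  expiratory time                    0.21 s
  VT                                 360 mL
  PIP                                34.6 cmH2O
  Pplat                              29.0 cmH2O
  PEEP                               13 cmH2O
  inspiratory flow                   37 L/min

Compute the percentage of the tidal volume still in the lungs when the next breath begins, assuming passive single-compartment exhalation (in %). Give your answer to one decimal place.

Flow: 37 L/min ÷ 60 = 0.6167 L/s.
R = (PIP − Pplat)/V̇ = (34.6 − 29.0) / 0.6167 = 5.6/0.6167 = 9.081 cmH2O·s/L.
C = Vt/(Pplat − PEEP) = 360.0 / (29.0 − 13) = 360.0/16.0 = 22.5 mL/cmH2O.
τ = R × C = 9.081 × 0.0225 L/cmH2O = 0.2043 s.
Fraction remaining at end-expiration = e^(−Te/τ) = e^(−0.21/0.2043) = 0.3578 → 35.78%.

35.8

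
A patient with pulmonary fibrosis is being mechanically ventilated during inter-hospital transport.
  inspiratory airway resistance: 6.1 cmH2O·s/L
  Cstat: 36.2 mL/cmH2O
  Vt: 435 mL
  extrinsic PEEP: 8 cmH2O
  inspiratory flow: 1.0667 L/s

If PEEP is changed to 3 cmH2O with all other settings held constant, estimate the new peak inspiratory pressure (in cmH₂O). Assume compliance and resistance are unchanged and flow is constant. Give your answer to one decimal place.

21.5

PIP = Vt/C + R·V̇ + PEEP (constant-flow equation of motion).
Only the baseline term changes: ΔPIP = ΔPEEP = 3 − 8 = -5.0 cmH2O.
Original PIP = 435/36.2 + 6.1×1.0667 + 8 = 26.523 cmH2O; new PIP = 26.523 + (-5.0) = 21.523 cmH2O.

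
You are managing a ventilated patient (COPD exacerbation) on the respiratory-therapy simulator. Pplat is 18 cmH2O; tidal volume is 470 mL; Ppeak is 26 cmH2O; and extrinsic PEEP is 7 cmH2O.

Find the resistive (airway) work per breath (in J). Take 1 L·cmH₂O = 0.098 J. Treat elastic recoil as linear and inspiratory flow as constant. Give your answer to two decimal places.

With constant inspiratory flow the resistive pressure is constant at PIP − Pplat = 26 − 18 = 8.0 cmH2O, so resistive work = 8.0 × 0.470 = 3.76 L·cmH2O.
× 0.098 J/(L·cmH2O) → 0.3685 J.

0.37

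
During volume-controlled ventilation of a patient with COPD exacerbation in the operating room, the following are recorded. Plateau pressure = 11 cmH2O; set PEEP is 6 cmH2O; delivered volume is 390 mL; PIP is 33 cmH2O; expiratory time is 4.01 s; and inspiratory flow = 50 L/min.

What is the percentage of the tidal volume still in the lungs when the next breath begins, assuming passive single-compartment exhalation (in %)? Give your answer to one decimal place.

14.3

Flow: 50 L/min ÷ 60 = 0.8333 L/s.
R = (PIP − Pplat)/V̇ = (33 − 11) / 0.8333 = 22.0/0.8333 = 26.401 cmH2O·s/L.
C = Vt/(Pplat − PEEP) = 390.0 / (11 − 6) = 390.0/5.0 = 78.0 mL/cmH2O.
τ = R × C = 26.401 × 0.078 L/cmH2O = 2.059 s.
Fraction remaining at end-expiration = e^(−Te/τ) = e^(−4.01/2.059) = 0.1426 → 14.26%.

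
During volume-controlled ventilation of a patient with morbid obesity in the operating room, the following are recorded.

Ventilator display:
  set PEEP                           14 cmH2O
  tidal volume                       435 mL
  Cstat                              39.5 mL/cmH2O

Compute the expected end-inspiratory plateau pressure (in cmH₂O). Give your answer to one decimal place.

25.0

Pplat = PEEP + Vt / Cstat = 14 + 435 / 39.5 = 14 + 11.013 = 25.013 cmH2O.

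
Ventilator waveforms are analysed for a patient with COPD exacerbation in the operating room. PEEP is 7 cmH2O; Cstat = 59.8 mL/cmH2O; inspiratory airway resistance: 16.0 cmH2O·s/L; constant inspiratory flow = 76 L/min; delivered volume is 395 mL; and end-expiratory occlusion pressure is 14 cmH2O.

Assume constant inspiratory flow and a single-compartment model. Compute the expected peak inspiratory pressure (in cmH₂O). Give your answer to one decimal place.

Flow: 76 L/min ÷ 60 = 1.2667 L/s.
Total PEEP = 14 cmH2O (set 7 + intrinsic 7); this is the baseline alveolar pressure.
Equation of motion (constant flow): PIP = Vt/C + R·V̇ + PEEP.
PIP = 395/59.8 + 16.0×1.2667 + 14 = 6.605 + 20.267 + 14 = 40.872 cmH2O.

40.9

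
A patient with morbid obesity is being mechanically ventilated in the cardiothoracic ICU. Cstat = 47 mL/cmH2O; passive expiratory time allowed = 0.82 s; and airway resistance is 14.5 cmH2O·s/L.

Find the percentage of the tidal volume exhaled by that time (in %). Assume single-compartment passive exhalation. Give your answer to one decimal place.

τ = R × C = 14.5 × 47 mL/cmH2O = 14.5 × 0.047 L/cmH2O = 0.6815 s.
Passive exhalation: V(t)/V₀ = e^(−t/τ) = e^(−0.82/0.6815) = 0.3002.
Fraction exhaled = 1 − 0.3002 = 0.6998 → 69.98%.

70.0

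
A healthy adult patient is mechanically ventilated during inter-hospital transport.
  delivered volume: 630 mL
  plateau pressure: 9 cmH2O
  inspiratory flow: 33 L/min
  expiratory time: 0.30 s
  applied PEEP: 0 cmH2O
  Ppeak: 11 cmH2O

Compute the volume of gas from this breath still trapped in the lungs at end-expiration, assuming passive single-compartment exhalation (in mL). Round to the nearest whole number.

194

Flow: 33 L/min ÷ 60 = 0.55 L/s.
R = (PIP − Pplat)/V̇ = (11 − 9) / 0.55 = 2.0/0.55 = 3.636 cmH2O·s/L.
C = Vt/(Pplat − PEEP) = 630.0 / (9 − 0) = 630.0/9.0 = 70.0 mL/cmH2O.
τ = R × C = 3.636 × 0.07 L/cmH2O = 0.2545 s.
Fraction remaining = e^(−Te/τ) = e^(−0.30/0.2545) = 0.3077.
Trapped volume = 630.0 × 0.3077 = 193.85 mL.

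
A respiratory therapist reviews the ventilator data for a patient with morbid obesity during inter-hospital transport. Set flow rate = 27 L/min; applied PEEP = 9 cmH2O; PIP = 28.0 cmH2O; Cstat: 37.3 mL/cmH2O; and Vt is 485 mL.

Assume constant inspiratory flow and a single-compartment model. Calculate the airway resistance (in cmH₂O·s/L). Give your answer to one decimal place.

13.3

Flow: 27 L/min ÷ 60 = 0.45 L/s.
Equation of motion (constant flow): PIP = Vt/C + R·V̇ + PEEP.
R·V̇ = PIP − Vt/C − PEEP = 28.0 − 485/37.3 − 9 = 28.0 − 13.003 − 9 = 5.997 cmH2O.
R = 5.997 / 0.45 = 13.327 cmH2O·s/L.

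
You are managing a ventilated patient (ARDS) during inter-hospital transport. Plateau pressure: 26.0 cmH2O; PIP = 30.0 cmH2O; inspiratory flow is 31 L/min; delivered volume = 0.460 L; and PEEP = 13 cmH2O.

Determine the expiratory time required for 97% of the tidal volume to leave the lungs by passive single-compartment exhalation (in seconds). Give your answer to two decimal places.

Flow: 31 L/min ÷ 60 = 0.5167 L/s.
R = (PIP − Pplat)/V̇ = (30.0 − 26.0) / 0.5167 = 4.0/0.5167 = 7.741 cmH2O·s/L.
C = Vt/(Pplat − PEEP) = 460.0 / (26.0 − 13) = 460.0/13.0 = 35.385 mL/cmH2O.
τ = R × C = 7.741 × 0.03539 L/cmH2O = 0.274 s.
t = −τ·ln(1 − 0.97) = −0.274·ln(0.03) = 0.9608 s.

0.96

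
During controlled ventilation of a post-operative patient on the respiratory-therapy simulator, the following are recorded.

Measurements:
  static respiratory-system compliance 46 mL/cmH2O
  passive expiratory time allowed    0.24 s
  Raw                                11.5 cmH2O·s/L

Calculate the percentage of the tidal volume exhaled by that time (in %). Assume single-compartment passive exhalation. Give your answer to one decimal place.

36.5

τ = R × C = 11.5 × 46 mL/cmH2O = 11.5 × 0.046 L/cmH2O = 0.529 s.
Passive exhalation: V(t)/V₀ = e^(−t/τ) = e^(−0.24/0.529) = 0.6353.
Fraction exhaled = 1 − 0.6353 = 0.3647 → 36.47%.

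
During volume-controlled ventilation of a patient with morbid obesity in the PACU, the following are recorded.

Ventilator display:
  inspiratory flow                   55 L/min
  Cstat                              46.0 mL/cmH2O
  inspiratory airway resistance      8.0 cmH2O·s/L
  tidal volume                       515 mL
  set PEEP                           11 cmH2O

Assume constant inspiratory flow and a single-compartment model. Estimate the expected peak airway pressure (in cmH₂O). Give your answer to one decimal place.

Flow: 55 L/min ÷ 60 = 0.9167 L/s.
Equation of motion (constant flow): PIP = Vt/C + R·V̇ + PEEP.
PIP = 515/46.0 + 8.0×0.9167 + 11 = 11.196 + 7.334 + 11 = 29.53 cmH2O.

29.5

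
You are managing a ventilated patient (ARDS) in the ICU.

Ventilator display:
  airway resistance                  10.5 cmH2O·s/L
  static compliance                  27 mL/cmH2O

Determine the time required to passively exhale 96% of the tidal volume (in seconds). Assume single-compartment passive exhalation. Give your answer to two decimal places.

0.91

τ = R × C = 10.5 × 27 mL/cmH2O = 10.5 × 0.027 L/cmH2O = 0.2835 s.
Exhaled fraction f = 1 − e^(−t/τ) → t = −τ·ln(1 − f) = −0.2835·ln(0.04) = 0.9126 s.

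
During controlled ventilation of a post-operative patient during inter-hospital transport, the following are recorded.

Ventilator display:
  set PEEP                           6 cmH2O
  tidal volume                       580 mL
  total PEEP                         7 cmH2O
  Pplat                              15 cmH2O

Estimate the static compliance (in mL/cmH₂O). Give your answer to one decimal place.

End-expiratory occlusion gives total PEEP = 7 cmH2O (intrinsic PEEP = 7 − 6 = 1). Use total PEEP for the elastic gradient.
Cstat = Vt / (Pplat − PEEPtotal) = 580 / (15 − 7) = 580 / 8.0 = 72.5 mL/cmH2O.

72.5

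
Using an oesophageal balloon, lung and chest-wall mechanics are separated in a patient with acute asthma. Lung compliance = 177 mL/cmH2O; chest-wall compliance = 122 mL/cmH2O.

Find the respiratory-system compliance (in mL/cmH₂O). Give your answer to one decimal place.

Lung and chest wall are elastances in series: 1/Crs = 1/CL + 1/Ccw.
1/Crs = 1/177 + 1/122 = 0.01385.
Crs = 72.202 mL/cmH2O.

72.2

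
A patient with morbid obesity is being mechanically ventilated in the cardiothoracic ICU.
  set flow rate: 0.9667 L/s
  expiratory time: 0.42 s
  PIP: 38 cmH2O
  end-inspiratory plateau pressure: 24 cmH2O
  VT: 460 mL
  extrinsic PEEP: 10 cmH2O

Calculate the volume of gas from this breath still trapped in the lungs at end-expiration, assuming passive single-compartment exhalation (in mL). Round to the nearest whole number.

R = (PIP − Pplat)/V̇ = (38 − 24) / 0.9667 = 14.0/0.9667 = 14.482 cmH2O·s/L.
C = Vt/(Pplat − PEEP) = 460.0 / (24 − 10) = 460.0/14.0 = 32.857 mL/cmH2O.
τ = R × C = 14.482 × 0.03286 L/cmH2O = 0.4759 s.
Fraction remaining = e^(−Te/τ) = e^(−0.42/0.4759) = 0.4137.
Trapped volume = 460.0 × 0.4137 = 190.3 mL.

190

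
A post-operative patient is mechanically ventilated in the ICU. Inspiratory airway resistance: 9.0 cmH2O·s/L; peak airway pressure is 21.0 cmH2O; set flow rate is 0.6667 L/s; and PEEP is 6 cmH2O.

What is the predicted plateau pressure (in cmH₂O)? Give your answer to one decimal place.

15.0

Pplat = PIP − Raw × flow = 21.0 − 9.0 × 0.6667 = 21.0 − 6.0 = 15.0 cmH2O.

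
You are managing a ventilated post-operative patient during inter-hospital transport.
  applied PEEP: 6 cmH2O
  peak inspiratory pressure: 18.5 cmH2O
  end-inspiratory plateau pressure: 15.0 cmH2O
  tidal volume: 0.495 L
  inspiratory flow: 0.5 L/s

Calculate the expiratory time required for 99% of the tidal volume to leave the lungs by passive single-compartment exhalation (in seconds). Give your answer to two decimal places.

1.77

R = (PIP − Pplat)/V̇ = (18.5 − 15.0) / 0.5 = 3.5/0.5 = 7.0 cmH2O·s/L.
C = Vt/(Pplat − PEEP) = 495.0 / (15.0 − 6) = 495.0/9.0 = 55.0 mL/cmH2O.
τ = R × C = 7.0 × 0.055 L/cmH2O = 0.385 s.
t = −τ·ln(1 − 0.99) = −0.385·ln(0.01) = 1.773 s.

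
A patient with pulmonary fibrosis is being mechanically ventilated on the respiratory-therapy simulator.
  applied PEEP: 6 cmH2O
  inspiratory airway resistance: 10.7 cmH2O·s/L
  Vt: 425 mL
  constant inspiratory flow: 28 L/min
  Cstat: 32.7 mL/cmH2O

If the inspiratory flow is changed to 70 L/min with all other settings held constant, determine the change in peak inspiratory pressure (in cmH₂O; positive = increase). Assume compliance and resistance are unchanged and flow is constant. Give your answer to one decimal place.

Flow: 28 L/min ÷ 60 = 0.4667 L/s.
New flow: 70 L/min ÷ 60 = 1.1667 L/s.
PIP = Vt/C + R·V̇ + PEEP (constant-flow equation of motion).
Only the resistive term changes: ΔPIP = R × ΔV̇ = 10.7 × (1.1667 − 0.4667) = 10.7 × 0.7 = 7.49 cmH2O.

7.5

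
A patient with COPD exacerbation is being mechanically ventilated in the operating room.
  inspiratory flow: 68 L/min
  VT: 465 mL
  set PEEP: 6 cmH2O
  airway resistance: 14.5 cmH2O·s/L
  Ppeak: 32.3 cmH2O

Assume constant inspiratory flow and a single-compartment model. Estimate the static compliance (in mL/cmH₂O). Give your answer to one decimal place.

Flow: 68 L/min ÷ 60 = 1.1333 L/s.
Equation of motion (constant flow): PIP = Vt/C + R·V̇ + PEEP.
Vt/C = PIP − R·V̇ − PEEP = 32.3 − 14.5×1.1333 − 6 = 32.3 − 16.433 − 6 = 9.867 cmH2O.
C = Vt / 9.867 = 465 / 9.867 = 47.127 mL/cmH2O.

47.1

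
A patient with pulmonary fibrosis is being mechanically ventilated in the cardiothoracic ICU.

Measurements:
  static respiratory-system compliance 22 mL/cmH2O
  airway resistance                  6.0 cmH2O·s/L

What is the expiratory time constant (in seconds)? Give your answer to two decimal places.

τ = R × C = 6.0 × 22 mL/cmH2O = 6.0 × 0.022 L/cmH2O = 0.132 s.

0.13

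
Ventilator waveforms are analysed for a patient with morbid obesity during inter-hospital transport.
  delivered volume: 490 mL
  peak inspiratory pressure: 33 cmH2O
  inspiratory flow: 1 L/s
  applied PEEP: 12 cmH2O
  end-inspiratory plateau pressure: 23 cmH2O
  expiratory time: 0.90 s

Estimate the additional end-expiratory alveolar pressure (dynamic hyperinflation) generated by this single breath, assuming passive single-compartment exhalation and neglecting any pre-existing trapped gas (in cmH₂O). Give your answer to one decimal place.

R = (PIP − Pplat)/V̇ = (33 − 23) / 1 = 10.0/1 = 10.0 cmH2O·s/L.
C = Vt/(Pplat − PEEP) = 490.0 / (23 − 12) = 490.0/11.0 = 44.545 mL/cmH2O.
τ = R × C = 10.0 × 0.04455 L/cmH2O = 0.4455 s.
Fraction remaining = e^(−Te/τ) = e^(−0.90/0.4455) = 0.1326; trapped volume = 490.0 × 0.1326 = 64.974 mL.
Additional alveolar pressure from trapping ≈ V_trapped / C = 64.974 / 44.545 = 1.459 cmH2O.

1.5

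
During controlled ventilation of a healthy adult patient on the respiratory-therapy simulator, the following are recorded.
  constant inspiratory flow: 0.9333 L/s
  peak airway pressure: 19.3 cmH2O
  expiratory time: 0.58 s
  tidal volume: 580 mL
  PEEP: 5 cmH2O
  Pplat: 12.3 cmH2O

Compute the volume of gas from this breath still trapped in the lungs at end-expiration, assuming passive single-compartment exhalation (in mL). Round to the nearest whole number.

R = (PIP − Pplat)/V̇ = (19.3 − 12.3) / 0.9333 = 7.0/0.9333 = 7.5 cmH2O·s/L.
C = Vt/(Pplat − PEEP) = 580.0 / (12.3 − 5) = 580.0/7.3 = 79.452 mL/cmH2O.
τ = R × C = 7.5 × 0.07945 L/cmH2O = 0.5959 s.
Fraction remaining = e^(−Te/τ) = e^(−0.58/0.5959) = 0.3778.
Trapped volume = 580.0 × 0.3778 = 219.12 mL.

219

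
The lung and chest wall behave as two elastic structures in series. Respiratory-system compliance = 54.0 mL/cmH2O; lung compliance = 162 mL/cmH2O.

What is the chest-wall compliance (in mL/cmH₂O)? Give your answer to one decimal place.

81.0

1/Ccw = 1/Crs − 1/CL.
1/Ccw = 1/54.0 − 1/162 = 0.01235.
Ccw = 80.972 mL/cmH2O.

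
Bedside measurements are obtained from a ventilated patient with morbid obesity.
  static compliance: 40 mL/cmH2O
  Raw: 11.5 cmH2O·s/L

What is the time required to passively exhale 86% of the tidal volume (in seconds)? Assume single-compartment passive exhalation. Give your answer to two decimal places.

τ = R × C = 11.5 × 40 mL/cmH2O = 11.5 × 0.040 L/cmH2O = 0.46 s.
Exhaled fraction f = 1 − e^(−t/τ) → t = −τ·ln(1 − f) = −0.46·ln(0.14) = 0.9044 s.

0.90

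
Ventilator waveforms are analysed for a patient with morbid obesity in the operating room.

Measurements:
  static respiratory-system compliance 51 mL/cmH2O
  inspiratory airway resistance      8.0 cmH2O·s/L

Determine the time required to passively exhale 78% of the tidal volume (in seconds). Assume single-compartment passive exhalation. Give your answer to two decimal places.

0.62

τ = R × C = 8.0 × 51 mL/cmH2O = 8.0 × 0.051 L/cmH2O = 0.408 s.
Exhaled fraction f = 1 − e^(−t/τ) → t = −τ·ln(1 − f) = −0.408·ln(0.22) = 0.6178 s.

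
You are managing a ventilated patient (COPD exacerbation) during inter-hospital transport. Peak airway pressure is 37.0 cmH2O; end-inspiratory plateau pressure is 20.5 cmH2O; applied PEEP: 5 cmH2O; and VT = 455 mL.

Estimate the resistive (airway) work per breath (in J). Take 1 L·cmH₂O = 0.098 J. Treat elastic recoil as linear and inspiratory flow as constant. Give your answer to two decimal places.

With constant inspiratory flow the resistive pressure is constant at PIP − Pplat = 37.0 − 20.5 = 16.5 cmH2O, so resistive work = 16.5 × 0.455 = 7.508 L·cmH2O.
× 0.098 J/(L·cmH2O) → 0.7358 J.

0.74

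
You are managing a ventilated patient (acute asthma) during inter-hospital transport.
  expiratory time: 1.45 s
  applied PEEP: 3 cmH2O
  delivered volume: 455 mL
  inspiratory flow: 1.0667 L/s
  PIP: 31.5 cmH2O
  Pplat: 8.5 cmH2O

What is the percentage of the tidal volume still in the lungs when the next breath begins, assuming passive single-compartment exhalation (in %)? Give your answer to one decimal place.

R = (PIP − Pplat)/V̇ = (31.5 − 8.5) / 1.0667 = 23.0/1.0667 = 21.562 cmH2O·s/L.
C = Vt/(Pplat − PEEP) = 455.0 / (8.5 − 3) = 455.0/5.5 = 82.727 mL/cmH2O.
τ = R × C = 21.562 × 0.08273 L/cmH2O = 1.784 s.
Fraction remaining at end-expiration = e^(−Te/τ) = e^(−1.45/1.784) = 0.4436 → 44.36%.

44.4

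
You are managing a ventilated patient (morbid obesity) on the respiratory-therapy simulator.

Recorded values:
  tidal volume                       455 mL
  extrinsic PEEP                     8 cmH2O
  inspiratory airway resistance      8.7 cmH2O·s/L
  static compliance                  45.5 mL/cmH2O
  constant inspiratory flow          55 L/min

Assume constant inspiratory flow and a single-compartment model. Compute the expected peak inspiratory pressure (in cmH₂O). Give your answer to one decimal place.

Flow: 55 L/min ÷ 60 = 0.9167 L/s.
Equation of motion (constant flow): PIP = Vt/C + R·V̇ + PEEP.
PIP = 455/45.5 + 8.7×0.9167 + 8 = 10.0 + 7.975 + 8 = 25.975 cmH2O.

26.0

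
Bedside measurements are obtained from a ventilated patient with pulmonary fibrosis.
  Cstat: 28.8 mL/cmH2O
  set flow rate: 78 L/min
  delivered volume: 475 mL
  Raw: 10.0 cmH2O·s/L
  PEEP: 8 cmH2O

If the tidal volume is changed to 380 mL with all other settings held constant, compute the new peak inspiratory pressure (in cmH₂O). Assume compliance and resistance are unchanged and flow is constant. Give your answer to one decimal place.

34.2

Flow: 78 L/min ÷ 60 = 1.3 L/s.
PIP = Vt/C + R·V̇ + PEEP (constant-flow equation of motion).
Only the elastic term changes: ΔPIP = ΔVt / C = (380 − 475) / 28.8 = -3.299 cmH2O.
Original PIP = 475/28.8 + 10.0×1.3 + 8 = 37.493 cmH2O; new PIP = 37.493 + (-3.299) = 34.194 cmH2O.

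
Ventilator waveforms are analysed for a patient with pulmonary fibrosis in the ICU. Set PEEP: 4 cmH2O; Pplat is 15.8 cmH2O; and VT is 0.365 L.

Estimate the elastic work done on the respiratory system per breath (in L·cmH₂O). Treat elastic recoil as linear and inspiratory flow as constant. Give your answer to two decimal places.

Elastic work ≈ ½ × (Pplat − PEEP) × Vt = 0.5 × (15.8 − 4) × 0.365 L = 0.5 × 11.8 × 0.365 = 2.154 L·cmH2O.

2.15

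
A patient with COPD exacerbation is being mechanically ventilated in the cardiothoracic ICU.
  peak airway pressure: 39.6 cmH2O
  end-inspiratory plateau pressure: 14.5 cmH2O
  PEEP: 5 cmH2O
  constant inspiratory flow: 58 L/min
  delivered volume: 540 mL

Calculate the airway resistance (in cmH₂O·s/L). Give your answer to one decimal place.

Flow: 58 L/min ÷ 60 = 0.9667 L/s.
Raw = (PIP − Pplat) / flow = (39.6 − 14.5) / 0.9667 = 25.1 / 0.9667 = 25.965 cmH2O·s/L.

26.0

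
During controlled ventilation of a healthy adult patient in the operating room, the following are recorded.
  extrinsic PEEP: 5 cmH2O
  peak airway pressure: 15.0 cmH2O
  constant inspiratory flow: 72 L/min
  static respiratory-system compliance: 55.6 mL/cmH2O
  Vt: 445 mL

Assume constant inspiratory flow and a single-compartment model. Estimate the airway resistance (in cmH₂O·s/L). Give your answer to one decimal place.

1.7

Flow: 72 L/min ÷ 60 = 1.2 L/s.
Equation of motion (constant flow): PIP = Vt/C + R·V̇ + PEEP.
R·V̇ = PIP − Vt/C − PEEP = 15.0 − 445/55.6 − 5 = 15.0 − 8.004 − 5 = 1.996 cmH2O.
R = 1.996 / 1.2 = 1.663 cmH2O·s/L.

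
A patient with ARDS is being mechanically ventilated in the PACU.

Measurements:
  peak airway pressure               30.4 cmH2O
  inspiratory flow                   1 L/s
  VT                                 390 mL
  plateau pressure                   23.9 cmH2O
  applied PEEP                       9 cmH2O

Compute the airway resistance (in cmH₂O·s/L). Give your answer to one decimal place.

Raw = (PIP − Pplat) / flow = (30.4 − 23.9) / 1 = 6.5 / 1 = 6.5 cmH2O·s/L.

6.5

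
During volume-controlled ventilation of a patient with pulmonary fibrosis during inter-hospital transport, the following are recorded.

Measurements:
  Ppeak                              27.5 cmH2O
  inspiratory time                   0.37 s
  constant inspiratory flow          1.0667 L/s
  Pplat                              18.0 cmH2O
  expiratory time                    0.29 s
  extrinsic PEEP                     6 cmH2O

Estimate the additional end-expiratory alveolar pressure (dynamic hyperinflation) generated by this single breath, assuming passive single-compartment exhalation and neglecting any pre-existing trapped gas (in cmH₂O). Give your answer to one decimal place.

Vt = flow × Ti = 1.0667 L/s × 0.37 s × 1000 mL/L = 394.68 mL.
R = (PIP − Pplat)/V̇ = (27.5 − 18.0) / 1.0667 = 9.5/1.0667 = 8.906 cmH2O·s/L.
C = Vt/(Pplat − PEEP) = 394.68 / (18.0 − 6) = 394.68/12.0 = 32.89 mL/cmH2O.
τ = R × C = 8.906 × 0.03289 L/cmH2O = 0.2929 s.
Fraction remaining = e^(−Te/τ) = e^(−0.29/0.2929) = 0.3715; trapped volume = 394.68 × 0.3715 = 146.62 mL.
Additional alveolar pressure from trapping ≈ V_trapped / C = 146.62 / 32.89 = 4.458 cmH2O.

4.5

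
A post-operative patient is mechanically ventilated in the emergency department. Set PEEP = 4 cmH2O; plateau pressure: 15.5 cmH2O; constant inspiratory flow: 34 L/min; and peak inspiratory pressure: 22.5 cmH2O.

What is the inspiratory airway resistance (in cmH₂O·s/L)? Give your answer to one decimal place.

Flow: 34 L/min ÷ 60 = 0.5667 L/s.
Raw = (PIP − Pplat) / flow = (22.5 − 15.5) / 0.5667 = 7.0 / 0.5667 = 12.352 cmH2O·s/L.

12.4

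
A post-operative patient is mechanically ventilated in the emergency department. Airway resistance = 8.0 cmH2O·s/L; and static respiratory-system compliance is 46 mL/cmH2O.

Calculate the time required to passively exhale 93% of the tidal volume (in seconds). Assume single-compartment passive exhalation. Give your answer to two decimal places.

τ = R × C = 8.0 × 46 mL/cmH2O = 8.0 × 0.046 L/cmH2O = 0.368 s.
Exhaled fraction f = 1 − e^(−t/τ) → t = −τ·ln(1 − f) = −0.368·ln(0.07) = 0.9786 s.

0.98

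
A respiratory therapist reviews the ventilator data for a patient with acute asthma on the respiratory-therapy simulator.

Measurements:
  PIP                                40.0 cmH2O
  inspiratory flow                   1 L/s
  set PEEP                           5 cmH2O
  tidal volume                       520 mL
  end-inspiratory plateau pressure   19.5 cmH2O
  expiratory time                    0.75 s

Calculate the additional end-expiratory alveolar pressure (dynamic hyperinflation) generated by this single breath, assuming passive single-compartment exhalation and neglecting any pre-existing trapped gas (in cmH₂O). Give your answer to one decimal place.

5.2

R = (PIP − Pplat)/V̇ = (40.0 − 19.5) / 1 = 20.5/1 = 20.5 cmH2O·s/L.
C = Vt/(Pplat − PEEP) = 520.0 / (19.5 − 5) = 520.0/14.5 = 35.862 mL/cmH2O.
τ = R × C = 20.5 × 0.03586 L/cmH2O = 0.7351 s.
Fraction remaining = e^(−Te/τ) = e^(−0.75/0.7351) = 0.3605; trapped volume = 520.0 × 0.3605 = 187.46 mL.
Additional alveolar pressure from trapping ≈ V_trapped / C = 187.46 / 35.862 = 5.227 cmH2O.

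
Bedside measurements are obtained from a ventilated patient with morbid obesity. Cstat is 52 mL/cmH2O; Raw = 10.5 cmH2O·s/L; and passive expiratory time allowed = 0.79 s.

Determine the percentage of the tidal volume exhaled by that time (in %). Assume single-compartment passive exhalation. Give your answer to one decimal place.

76.5

τ = R × C = 10.5 × 52 mL/cmH2O = 10.5 × 0.052 L/cmH2O = 0.546 s.
Passive exhalation: V(t)/V₀ = e^(−t/τ) = e^(−0.79/0.546) = 0.2353.
Fraction exhaled = 1 − 0.2353 = 0.7647 → 76.47%.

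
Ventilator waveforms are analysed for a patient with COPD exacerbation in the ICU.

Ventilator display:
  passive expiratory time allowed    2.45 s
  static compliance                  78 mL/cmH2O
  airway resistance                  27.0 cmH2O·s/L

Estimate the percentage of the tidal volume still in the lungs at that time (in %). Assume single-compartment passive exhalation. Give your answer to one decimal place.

31.2

τ = R × C = 27.0 × 78 mL/cmH2O = 27.0 × 0.078 L/cmH2O = 2.106 s.
Passive exhalation: V(t)/V₀ = e^(−t/τ) = e^(−2.45/2.106) = 0.3124.
Fraction remaining = 0.3124 → 31.24%.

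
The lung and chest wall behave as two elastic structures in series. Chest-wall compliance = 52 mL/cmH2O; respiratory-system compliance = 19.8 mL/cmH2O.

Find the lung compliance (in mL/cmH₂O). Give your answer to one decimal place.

1/CL = 1/Crs − 1/Ccw.
1/CL = 1/19.8 − 1/52 = 0.03127.
CL = 31.98 mL/cmH2O.

32.0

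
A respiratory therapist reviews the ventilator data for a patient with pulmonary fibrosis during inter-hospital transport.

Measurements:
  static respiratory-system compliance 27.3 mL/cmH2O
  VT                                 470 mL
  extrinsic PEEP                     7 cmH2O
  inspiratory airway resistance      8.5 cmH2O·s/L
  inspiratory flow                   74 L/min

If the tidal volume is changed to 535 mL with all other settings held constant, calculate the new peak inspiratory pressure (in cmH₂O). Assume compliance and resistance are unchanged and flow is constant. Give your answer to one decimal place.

37.1

Flow: 74 L/min ÷ 60 = 1.2333 L/s.
PIP = Vt/C + R·V̇ + PEEP (constant-flow equation of motion).
Only the elastic term changes: ΔPIP = ΔVt / C = (535 − 470) / 27.3 = 2.381 cmH2O.
Original PIP = 470/27.3 + 8.5×1.2333 + 7 = 34.699 cmH2O; new PIP = 34.699 + (2.381) = 37.08 cmH2O.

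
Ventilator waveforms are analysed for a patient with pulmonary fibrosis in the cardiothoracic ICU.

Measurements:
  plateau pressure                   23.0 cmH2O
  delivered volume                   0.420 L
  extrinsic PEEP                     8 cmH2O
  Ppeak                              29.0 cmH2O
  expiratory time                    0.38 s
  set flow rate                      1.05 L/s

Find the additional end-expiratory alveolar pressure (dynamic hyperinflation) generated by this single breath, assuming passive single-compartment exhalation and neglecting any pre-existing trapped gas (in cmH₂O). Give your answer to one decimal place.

R = (PIP − Pplat)/V̇ = (29.0 − 23.0) / 1.05 = 6.0/1.05 = 5.714 cmH2O·s/L.
C = Vt/(Pplat − PEEP) = 420.0 / (23.0 − 8) = 420.0/15.0 = 28.0 mL/cmH2O.
τ = R × C = 5.714 × 0.028 L/cmH2O = 0.16 s.
Fraction remaining = e^(−Te/τ) = e^(−0.38/0.16) = 0.09301; trapped volume = 420.0 × 0.09301 = 39.064 mL.
Additional alveolar pressure from trapping ≈ V_trapped / C = 39.064 / 28.0 = 1.395 cmH2O.

1.4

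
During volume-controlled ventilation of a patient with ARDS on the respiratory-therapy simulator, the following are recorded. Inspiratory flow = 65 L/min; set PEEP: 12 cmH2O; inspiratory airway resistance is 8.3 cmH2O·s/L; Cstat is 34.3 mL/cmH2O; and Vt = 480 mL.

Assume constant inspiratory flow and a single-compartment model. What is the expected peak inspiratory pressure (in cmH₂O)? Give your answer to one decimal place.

Flow: 65 L/min ÷ 60 = 1.0833 L/s.
Equation of motion (constant flow): PIP = Vt/C + R·V̇ + PEEP.
PIP = 480/34.3 + 8.3×1.0833 + 12 = 13.994 + 8.991 + 12 = 34.985 cmH2O.

35.0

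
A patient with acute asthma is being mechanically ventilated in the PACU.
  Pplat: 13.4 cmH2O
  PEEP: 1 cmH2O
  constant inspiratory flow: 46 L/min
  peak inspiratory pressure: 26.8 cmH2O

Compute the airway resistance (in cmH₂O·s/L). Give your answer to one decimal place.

Flow: 46 L/min ÷ 60 = 0.7667 L/s.
Raw = (PIP − Pplat) / flow = (26.8 − 13.4) / 0.7667 = 13.4 / 0.7667 = 17.478 cmH2O·s/L.

17.5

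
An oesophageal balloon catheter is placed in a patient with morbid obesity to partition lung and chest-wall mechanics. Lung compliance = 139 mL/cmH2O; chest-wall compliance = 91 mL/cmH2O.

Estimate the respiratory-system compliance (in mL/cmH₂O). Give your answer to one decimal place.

Lung and chest wall are elastances in series: 1/Crs = 1/CL + 1/Ccw.
1/Crs = 1/139 + 1/91 = 0.01818.
Crs = 55.006 mL/cmH2O.

55.0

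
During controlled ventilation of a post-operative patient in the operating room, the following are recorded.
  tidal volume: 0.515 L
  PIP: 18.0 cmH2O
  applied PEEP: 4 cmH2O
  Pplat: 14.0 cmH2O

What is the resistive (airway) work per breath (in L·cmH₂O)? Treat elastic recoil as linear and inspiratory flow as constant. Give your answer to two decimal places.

With constant inspiratory flow the resistive pressure is constant at PIP − Pplat = 18.0 − 14.0 = 4.0 cmH2O, so resistive work = 4.0 × 0.515 = 2.06 L·cmH2O.

2.06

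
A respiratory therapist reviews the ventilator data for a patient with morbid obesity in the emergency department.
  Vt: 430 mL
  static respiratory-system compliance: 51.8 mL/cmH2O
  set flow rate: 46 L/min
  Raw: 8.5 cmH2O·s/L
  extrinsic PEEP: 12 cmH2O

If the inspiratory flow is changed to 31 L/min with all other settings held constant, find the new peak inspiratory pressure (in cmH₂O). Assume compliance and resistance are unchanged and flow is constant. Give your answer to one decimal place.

Flow: 46 L/min ÷ 60 = 0.7667 L/s.
New flow: 31 L/min ÷ 60 = 0.5167 L/s.
PIP = Vt/C + R·V̇ + PEEP (constant-flow equation of motion).
Only the resistive term changes: ΔPIP = R × ΔV̇ = 8.5 × (0.5167 − 0.7667) = 8.5 × -0.25 = -2.125 cmH2O.
Original PIP = 430/51.8 + 8.5×0.7667 + 12 = 26.818 cmH2O; new PIP = 26.818 + (-2.125) = 24.693 cmH2O.

24.7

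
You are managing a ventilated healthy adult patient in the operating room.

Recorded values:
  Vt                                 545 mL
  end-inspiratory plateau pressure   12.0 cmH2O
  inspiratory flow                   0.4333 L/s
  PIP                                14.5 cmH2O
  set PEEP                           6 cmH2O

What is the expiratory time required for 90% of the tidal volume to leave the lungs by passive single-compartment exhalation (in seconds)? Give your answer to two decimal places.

1.21

R = (PIP − Pplat)/V̇ = (14.5 − 12.0) / 0.4333 = 2.5/0.4333 = 5.77 cmH2O·s/L.
C = Vt/(Pplat − PEEP) = 545.0 / (12.0 − 6) = 545.0/6.0 = 90.833 mL/cmH2O.
τ = R × C = 5.77 × 0.09083 L/cmH2O = 0.5241 s.
t = −τ·ln(1 − 0.90) = −0.5241·ln(0.1) = 1.207 s.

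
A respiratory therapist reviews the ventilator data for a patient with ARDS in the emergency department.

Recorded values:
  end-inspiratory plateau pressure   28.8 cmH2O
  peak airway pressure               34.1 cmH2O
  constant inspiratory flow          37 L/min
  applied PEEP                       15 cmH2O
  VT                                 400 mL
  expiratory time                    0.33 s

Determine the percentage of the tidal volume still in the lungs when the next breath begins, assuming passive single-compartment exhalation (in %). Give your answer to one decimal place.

Flow: 37 L/min ÷ 60 = 0.6167 L/s.
R = (PIP − Pplat)/V̇ = (34.1 − 28.8) / 0.6167 = 5.3/0.6167 = 8.594 cmH2O·s/L.
C = Vt/(Pplat − PEEP) = 400.0 / (28.8 − 15) = 400.0/13.8 = 28.986 mL/cmH2O.
τ = R × C = 8.594 × 0.02899 L/cmH2O = 0.2491 s.
Fraction remaining at end-expiration = e^(−Te/τ) = e^(−0.33/0.2491) = 0.2659 → 26.59%.

26.6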